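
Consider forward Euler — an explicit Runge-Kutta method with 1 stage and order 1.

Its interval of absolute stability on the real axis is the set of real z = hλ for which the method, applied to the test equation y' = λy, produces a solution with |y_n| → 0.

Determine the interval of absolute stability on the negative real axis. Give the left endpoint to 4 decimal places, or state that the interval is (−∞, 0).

(-2.0000, 0).

With y'=λy (z=hλ):
  order 1, 1-stage ⇒ R(z)=1+z
  (e.g. R(-1.4)=-0.40000, |R|=0.40000)

Need |R(x)|<1, x<0.
x=-1.4: |R|=0.4000
|R(-1.43)|=0.4300 |R(-1.42)|=0.4200 |R(-0.6)|=0.4000
Bisect:
  x_lo=-2.7230 |R|=1.7230  x_hi=-0.3800 |R|=0.6200
  mid=-1.55150 |R|=0.55150 →hi
  mid=-2.13725 |R|=1.13725 →lo
  mid=-1.84437 |R|=0.84437 →hi
  mid=-1.99081 |R|=0.99081 →hi
  mid=-2.06403 |R|=1.06403 →lo
  mid=-2.02742 |R|=1.02742 →lo
  mid=-2.00912 |R|=1.00912 →lo
  mid=-1.99996 |R|=0.99996 →hi
  mid=-2.00454 |R|=1.00454 →lo
  mid=-2.00225 |R|=1.00225 →lo
  ...
  [-2.00011,-1.99996] ⇒ x*=-2.0000
Interval (-2.0000, 0).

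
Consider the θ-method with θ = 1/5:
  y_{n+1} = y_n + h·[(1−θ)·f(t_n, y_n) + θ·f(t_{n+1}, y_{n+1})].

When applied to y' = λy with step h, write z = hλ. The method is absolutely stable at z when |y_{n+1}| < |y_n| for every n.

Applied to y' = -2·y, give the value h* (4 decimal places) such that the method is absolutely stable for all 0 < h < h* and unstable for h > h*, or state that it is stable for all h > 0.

(-3.3333,0); λ=-2 ⇒ h* = (10/3)/2 = 1.6667.

With y'=λy (z=hλ):
  y_{n+1} = y_n + z·[4/5·y_n + 1/5·y_{n+1}] ⇒ (1 − 1/5z)y_{n+1} = (1 + 4/5z)y_n
  R(z) = (1 + 4/5z)/(1 − 1/5z).

Solve |R(x)|<1 on ℝ⁻.
x=-0.93: |R|=0.2159
R=−1: 1+4/5x = −1+1/5x ⇒ -3/5x=2 ⇒ x=2/(-3/5)=-3.3333
Confirm numerically:
  x=-2.853: |R|=0.81650 <1
  x=-1.714: |R|=0.27644 <1
  x=-1.693: |R|=0.26475 <1
  x=-3.897: |R|=1.19006 >1
  x=-3.893: |R|=1.18880 >1
  x=-3.523: |R|=1.06676 >1
Interval (-3.3333, 0).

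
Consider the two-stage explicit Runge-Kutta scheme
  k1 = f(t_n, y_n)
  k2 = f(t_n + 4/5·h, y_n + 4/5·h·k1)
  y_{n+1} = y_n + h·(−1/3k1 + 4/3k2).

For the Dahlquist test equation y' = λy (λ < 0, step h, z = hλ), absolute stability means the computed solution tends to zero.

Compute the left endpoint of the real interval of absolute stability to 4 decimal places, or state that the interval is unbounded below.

Test eqn y'=λy, z=hλ:
  k1=λy_n ⇒ h·k1=z·y_n;  k2=λ(1+4/5z)y_n ⇒ h·k2=z(1+4/5z)y_n
  y_{n+1}/y_n = 1 − 1/3z + 4/3z(1+4/5z) = 1 + z + 16/15z²
  R(z) = 1 + z + 16/15z².

Find x<0 with |R(x)|<1.
x=-1.65: |R|=2.2540
R=1: x+16/15x²=0 ⇒ x=−15/16=-0.9375; min R=1−1/(4·16/15)=0.7656>−1
Confirm numerically:
  x=-0.562: |R|=0.77490 <1
  x=-0.558: |R|=0.77412 <1
  x=-0.531: |R|=0.76976 <1
  x=-0.395: |R|=0.77143 <1
  x=-1.129: |R|=1.23062 >1
  x=-1.030: |R|=1.10163 >1
So |R|<1 on (-0.9375, 0).

z* = -0.9375.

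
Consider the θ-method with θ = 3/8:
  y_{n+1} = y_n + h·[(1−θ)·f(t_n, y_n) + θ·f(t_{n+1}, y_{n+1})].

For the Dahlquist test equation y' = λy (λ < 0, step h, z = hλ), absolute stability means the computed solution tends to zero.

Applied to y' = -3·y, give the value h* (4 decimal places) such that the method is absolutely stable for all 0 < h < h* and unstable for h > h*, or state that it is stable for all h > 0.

(-8.0000,0); λ=-3 ⇒ h* = (8)/3 = 2.6667.

Test eqn y'=λy, z=hλ:
  y_{n+1} = y_n + z·[5/8·y_n + 3/8·y_{n+1}] ⇒ (1 − 3/8z)y_{n+1} = (1 + 5/8z)y_n
  so R(z) = (1 + 5/8z)/(1 − 3/8z).

Solve |R(x)|<1 on ℝ⁻.
x=-1.39: |R|=0.0863
R=−1: 1+5/8x = −1+3/8x ⇒ -1/4x=2 ⇒ x=2/(-1/4)=-8.0000
Confirm numerically:
  x=-6.754: |R|=0.91183 <1
  x=-6.195: |R|=0.86421 <1
  x=-4.521: |R|=0.67732 <1
  x=-4.462: |R|=0.66913 <1
  x=-8.404: |R|=1.02433 >1
  x=-8.368: |R|=1.02223 >1
  x=-8.066: |R|=1.00410 >1
So |R|<1 on (-8.0000, 0).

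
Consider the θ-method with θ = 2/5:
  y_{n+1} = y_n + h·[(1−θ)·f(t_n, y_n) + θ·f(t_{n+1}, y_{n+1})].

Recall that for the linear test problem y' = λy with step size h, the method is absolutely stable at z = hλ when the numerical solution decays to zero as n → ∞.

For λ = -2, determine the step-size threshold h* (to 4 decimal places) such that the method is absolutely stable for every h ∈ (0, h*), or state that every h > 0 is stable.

With y'=λy (z=hλ):
  y_{n+1} = y_n + z·[3/5·y_n + 2/5·y_{n+1}] ⇒ (1 − 2/5z)y_{n+1} = (1 + 3/5z)y_n
  R(z) = (1 + 3/5z)/(1 − 2/5z).

Find x<0 with |R(x)|<1.
x=-1.61: |R|=0.0207
R=−1: 1+3/5x = −1+2/5x ⇒ -1/5x=2 ⇒ x=2/(-1/5)=-10.0000
Confirm numerically:
  x=-9.689: |R|=0.98724 <1
  x=-9.520: |R|=0.98003 <1
  x=-4.680: |R|=0.62953 <1
  x=-10.516: |R|=1.01982 >1
  x=-10.399: |R|=1.01547 >1
Stable set (-10.0000, 0).

(-10.0000,0); λ=-2 ⇒ h* = (10)/2 = 5.0000.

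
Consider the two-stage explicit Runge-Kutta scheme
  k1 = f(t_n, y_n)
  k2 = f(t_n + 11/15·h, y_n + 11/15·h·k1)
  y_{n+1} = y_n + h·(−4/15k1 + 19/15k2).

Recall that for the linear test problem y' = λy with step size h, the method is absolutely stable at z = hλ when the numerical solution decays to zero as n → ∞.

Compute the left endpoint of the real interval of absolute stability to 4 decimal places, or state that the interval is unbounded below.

With y'=λy (z=hλ):
  k1=λy_n ⇒ h·k1=z·y_n;  k2=λ(1+11/15z)y_n ⇒ h·k2=z(1+11/15z)y_n
  y_{n+1}/y_n = 1 − 4/15z + 19/15z(1+11/15z) = 1 + z + 209/225z²
  ⇒ R(z) = 1 + z + 209/225z².

Solve |R(x)|<1 on ℝ⁻.
x=-1.63: |R|=1.8380
R=1: x+209/225x²=0 ⇒ x=−225/209=-1.0766; min R=1−1/(4·209/225)=0.7309>−1
Confirm numerically:
  x=-0.874: |R|=0.83556 <1
  x=-0.805: |R|=0.79694 <1
  x=-0.691: |R|=0.75253 <1
  x=-0.587: |R|=0.73307 <1
  x=-1.598: |R|=1.77401 >1
  x=-1.117: |R|=1.04196 >1
So |R|<1 on (-1.0766, 0).

left endpoint -1.0766.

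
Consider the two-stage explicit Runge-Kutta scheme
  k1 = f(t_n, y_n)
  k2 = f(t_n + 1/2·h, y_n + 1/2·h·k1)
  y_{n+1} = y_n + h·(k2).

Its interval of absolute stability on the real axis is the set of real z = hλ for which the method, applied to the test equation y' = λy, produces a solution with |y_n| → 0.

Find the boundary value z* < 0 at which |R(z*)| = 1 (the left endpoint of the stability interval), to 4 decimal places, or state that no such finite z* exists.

On y'=λy, z=hλ:
  k1=λy_n ⇒ h·k1=z·y_n;  k2=λ(1+1/2z)y_n ⇒ h·k2=z(1+1/2z)y_n
  y_{n+1}/y_n = 1 + z(1+1/2z) = 1 + z + 1/2z²
  ⇒ R(z) = 1 + z + 1/2z².

Find x<0 with |R(x)|<1.
x=-1.59: |R|=0.6741
R=1: x+1/2x²=0 ⇒ x=−2=-2.0000; min R=1−1/(4·1/2)=0.5000>−1
Confirm numerically:
  x=-1.947: |R|=0.94840 <1
  x=-1.464: |R|=0.60765 <1
  x=-1.304: |R|=0.54621 <1
  x=-1.303: |R|=0.54590 <1
  x=-2.432: |R|=1.52531 >1
  x=-2.302: |R|=1.34760 >1
So |R|<1 on (-2.0000, 0).

z* = -2.0000.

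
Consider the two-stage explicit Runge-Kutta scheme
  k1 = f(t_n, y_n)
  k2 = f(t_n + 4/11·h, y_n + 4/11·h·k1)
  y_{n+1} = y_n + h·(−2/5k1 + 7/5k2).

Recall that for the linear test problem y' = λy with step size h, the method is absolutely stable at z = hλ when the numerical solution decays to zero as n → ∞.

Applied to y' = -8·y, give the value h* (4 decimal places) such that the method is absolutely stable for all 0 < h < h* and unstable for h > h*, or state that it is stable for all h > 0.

With y'=λy (z=hλ):
  k1=λy_n ⇒ h·k1=z·y_n;  k2=λ(1+4/11z)y_n ⇒ h·k2=z(1+4/11z)y_n
  y_{n+1}/y_n = 1 − 2/5z + 7/5z(1+4/11z) = 1 + z + 28/55z²
  so R(z) = 1 + z + 28/55z².

Find x<0 with |R(x)|<1.
x=-0.38: |R|=0.6935
R=1: x+28/55x²=0 ⇒ x=−55/28=-1.9643; min R=1−1/(4·28/55)=0.5089>−1
Confirm numerically:
  x=-1.818: |R|=0.86461 <1
  x=-1.567: |R|=0.68307 <1
  x=-1.113: |R|=0.51765 <1
  x=-0.828: |R|=0.52102 <1
  x=-2.561: |R|=1.77799 >1
  x=-2.340: |R|=1.44758 >1
So |R|<1 on (-1.9643, 0).

(-1.9643,0); λ=-8 ⇒ h* = (55/28)/8 = 0.2455.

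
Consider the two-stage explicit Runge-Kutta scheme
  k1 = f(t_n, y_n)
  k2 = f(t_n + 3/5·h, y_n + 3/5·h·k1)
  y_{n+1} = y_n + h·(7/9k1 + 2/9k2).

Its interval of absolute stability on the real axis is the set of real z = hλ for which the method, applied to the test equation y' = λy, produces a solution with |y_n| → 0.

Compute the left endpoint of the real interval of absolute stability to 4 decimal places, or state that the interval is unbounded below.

With y'=λy (z=hλ):
  k1=λy_n ⇒ h·k1=z·y_n;  k2=λ(1+3/5z)y_n ⇒ h·k2=z(1+3/5z)y_n
  y_{n+1}/y_n = 1 + 7/9z + 2/9z(1+3/5z) = 1 + z + 2/15z²
  Hence R(z) = 1 + z + 2/15z².

Boundary: |R(x)|=1, x<0.
x=-1.64: |R|=0.2814
R=1: x+2/15x²=0 ⇒ x=−15/2=-7.5000; min R=1−1/(4·2/15)=-0.8750>−1
Confirm numerically:
  x=-6.145: |R|=0.11020 <1
  x=-5.837: |R|=0.29426 <1
  x=-4.989: |R|=0.67032 <1
  x=-4.890: |R|=0.70172 <1
  x=-7.967: |R|=1.49608 >1
  x=-7.948: |R|=1.47476 >1
Interval (-7.5000, 0).

left endpoint -7.5000.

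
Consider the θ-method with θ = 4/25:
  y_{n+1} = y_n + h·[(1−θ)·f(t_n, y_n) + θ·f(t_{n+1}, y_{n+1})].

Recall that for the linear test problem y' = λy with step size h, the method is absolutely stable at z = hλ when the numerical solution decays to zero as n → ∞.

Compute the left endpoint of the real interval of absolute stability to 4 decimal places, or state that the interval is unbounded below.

Test eqn y'=λy, z=hλ:
  y_{n+1} = y_n + z·[21/25·y_n + 4/25·y_{n+1}] ⇒ (1 − 4/25z)y_{n+1} = (1 + 21/25z)y_n
  so R(z) = (1 + 21/25z)/(1 − 4/25z).

Solve |R(x)|<1 on ℝ⁻.
x=-1.79: |R|=0.3915
R=−1: 1+21/25x = −1+4/25x ⇒ -17/25x=2 ⇒ x=2/(-17/25)=-2.9412
Confirm numerically:
  x=-1.958: |R|=0.49092 <1
  x=-1.426: |R|=0.16109 <1
  x=-1.393: |R|=0.13911 <1
  x=-1.234: |R|=0.03053 <1
  x=-3.293: |R|=1.15669 >1
  x=-3.128: |R|=1.08467 >1
  x=-3.117: |R|=1.07977 >1
So |R|<1 on (-2.9412, 0).

z* = -2.9412.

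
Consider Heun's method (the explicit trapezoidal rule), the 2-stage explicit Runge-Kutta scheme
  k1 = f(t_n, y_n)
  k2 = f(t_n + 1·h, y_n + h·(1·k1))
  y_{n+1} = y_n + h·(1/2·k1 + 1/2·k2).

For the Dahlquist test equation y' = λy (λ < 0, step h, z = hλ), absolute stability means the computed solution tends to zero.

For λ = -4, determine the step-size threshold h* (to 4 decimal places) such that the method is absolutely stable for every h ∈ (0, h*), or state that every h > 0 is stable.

(-2.0000,0); λ=-4 ⇒ h* = 0.5000.

With y'=λy (z=hλ):
  order 2, 2-stage ⇒ R(z)=1+z+z^2/2
  (e.g. R(-0.55)=0.60125, |R|=0.60125)

Solve |R(x)|<1 on ℝ⁻.
x=-0.55: |R|=0.6013
|R(-1.65)|=0.7112 |R(-1.18)|=0.5162 |R(-0.56)|=0.5968
Bisect:
  x_lo=-2.8056 |R|=2.1301  x_hi=-0.2396 |R|=0.7891
  mid=-1.52258 |R|=0.63654 →hi
  mid=-2.16409 |R|=1.17755 →lo
  mid=-1.84333 |R|=0.85561 →hi
  mid=-2.00371 |R|=1.00372 →lo
  mid=-1.92352 |R|=0.92645 →hi
  mid=-1.96362 |R|=0.96428 →hi
  mid=-1.98366 |R|=0.98380 →hi
  ...
  [-2.00011,-1.99995] ⇒ x*=-2.0000
Interval (-2.0000, 0).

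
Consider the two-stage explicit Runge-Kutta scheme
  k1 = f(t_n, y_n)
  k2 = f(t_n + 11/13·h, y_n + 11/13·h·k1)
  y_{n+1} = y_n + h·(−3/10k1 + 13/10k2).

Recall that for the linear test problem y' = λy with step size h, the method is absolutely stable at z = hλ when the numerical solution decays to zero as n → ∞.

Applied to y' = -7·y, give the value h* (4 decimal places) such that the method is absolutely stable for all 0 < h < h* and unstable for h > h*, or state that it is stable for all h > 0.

On y'=λy, z=hλ:
  k1=λy_n ⇒ h·k1=z·y_n;  k2=λ(1+11/13z)y_n ⇒ h·k2=z(1+11/13z)y_n
  y_{n+1}/y_n = 1 − 3/10z + 13/10z(1+11/13z) = 1 + z + 11/10z²
  Hence R(z) = 1 + z + 11/10z².

Need |R(x)|<1, x<0.
x=-1.68: |R|=2.4246
R=1: x+11/10x²=0 ⇒ x=−10/11=-0.9091; min R=1−1/(4·11/10)=0.7727>−1
Confirm numerically:
  x=-0.886: |R|=0.97750 <1
  x=-0.712: |R|=0.84564 <1
  x=-0.540: |R|=0.78076 <1
  x=-0.394: |R|=0.77676 <1
  x=-1.505: |R|=1.98653 >1
  x=-0.989: |R|=1.08693 >1
So |R|<1 on (-0.9091, 0).

(-0.9091,0); λ=-7 ⇒ h* = (10/11)/7 = 0.1299.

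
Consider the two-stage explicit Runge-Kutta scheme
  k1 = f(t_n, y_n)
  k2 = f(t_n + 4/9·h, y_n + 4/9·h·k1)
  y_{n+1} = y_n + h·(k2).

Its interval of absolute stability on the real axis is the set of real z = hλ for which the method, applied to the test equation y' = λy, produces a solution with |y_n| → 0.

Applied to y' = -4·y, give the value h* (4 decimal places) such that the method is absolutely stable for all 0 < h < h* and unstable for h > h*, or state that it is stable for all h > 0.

Test eqn y'=λy, z=hλ:
  k1=λy_n ⇒ h·k1=z·y_n;  k2=λ(1+4/9z)y_n ⇒ h·k2=z(1+4/9z)y_n
  y_{n+1}/y_n = 1 + z(1+4/9z) = 1 + z + 4/9z²
  R(z) = 1 + z + 4/9z².

Boundary: |R(x)|=1, x<0.
x=-1.69: |R|=0.5794
R=1: x+4/9x²=0 ⇒ x=−9/4=-2.2500; min R=1−1/(4·4/9)=0.4375>−1
Confirm numerically:
  x=-2.032: |R|=0.80312 <1
  x=-1.433: |R|=0.47966 <1
  x=-1.200: |R|=0.44000 <1
  x=-2.431: |R|=1.19556 >1
  x=-2.287: |R|=1.03761 >1
So |R|<1 on (-2.2500, 0).

(-2.2500,0); λ=-4 ⇒ h* = (9/4)/4 = 0.5625.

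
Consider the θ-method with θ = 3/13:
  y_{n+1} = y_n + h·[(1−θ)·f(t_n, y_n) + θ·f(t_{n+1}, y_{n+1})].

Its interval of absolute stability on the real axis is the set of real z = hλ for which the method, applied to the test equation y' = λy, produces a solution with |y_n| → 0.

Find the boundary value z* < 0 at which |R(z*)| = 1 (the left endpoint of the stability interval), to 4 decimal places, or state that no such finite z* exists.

With y'=λy (z=hλ):
  y_{n+1} = y_n + z·[10/13·y_n + 3/13·y_{n+1}] ⇒ (1 − 3/13z)y_{n+1} = (1 + 10/13z)y_n
  R(z) = (1 + 10/13z)/(1 − 3/13z).

Need |R(x)|<1, x<0.
x=-1.44: |R|=0.0808
R=−1: 1+10/13x = −1+3/13x ⇒ -7/13x=2 ⇒ x=2/(-7/13)=-3.7143
Confirm numerically:
  x=-3.556: |R|=0.95319 <1
  x=-3.425: |R|=0.91300 <1
  x=-2.597: |R|=0.62383 <1
  x=-3.965: |R|=1.07050 >1
  x=-3.806: |R|=1.02629 >1
  x=-3.785: |R|=1.02032 >1
So |R|<1 on (-3.7143, 0).

left endpoint -3.7143.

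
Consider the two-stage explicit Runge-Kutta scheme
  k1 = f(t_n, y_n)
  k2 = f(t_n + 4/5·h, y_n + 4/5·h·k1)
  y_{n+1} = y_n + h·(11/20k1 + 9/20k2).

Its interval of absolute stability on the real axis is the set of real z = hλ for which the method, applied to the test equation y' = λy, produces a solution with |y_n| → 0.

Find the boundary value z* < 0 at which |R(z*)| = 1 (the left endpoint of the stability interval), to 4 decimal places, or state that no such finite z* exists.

z* = -2.7778.

With y'=λy (z=hλ):
  k1=λy_n ⇒ h·k1=z·y_n;  k2=λ(1+4/5z)y_n ⇒ h·k2=z(1+4/5z)y_n
  y_{n+1}/y_n = 1 + 11/20z + 9/20z(1+4/5z) = 1 + z + 9/25z²
  so R(z) = 1 + z + 9/25z².

Solve |R(x)|<1 on ℝ⁻.
x=-1.51: |R|=0.3108
R=1: x+9/25x²=0 ⇒ x=−25/9=-2.7778; min R=1−1/(4·9/25)=0.3056>−1
Confirm numerically:
  x=-2.655: |R|=0.88265 <1
  x=-2.121: |R|=0.49851 <1
  x=-1.900: |R|=0.39960 <1
  x=-1.571: |R|=0.31749 <1
  x=-2.948: |R|=1.18065 >1
  x=-2.872: |R|=1.09742 >1
Stable set (-2.7778, 0).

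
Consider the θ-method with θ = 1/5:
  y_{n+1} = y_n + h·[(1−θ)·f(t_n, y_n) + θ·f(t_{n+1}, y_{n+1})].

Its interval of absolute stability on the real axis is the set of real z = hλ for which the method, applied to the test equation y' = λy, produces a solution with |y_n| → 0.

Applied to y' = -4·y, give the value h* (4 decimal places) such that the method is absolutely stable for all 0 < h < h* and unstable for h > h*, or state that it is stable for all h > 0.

(-3.3333,0); λ=-4 ⇒ h* = (10/3)/4 = 0.8333.

On y'=λy, z=hλ:
  y_{n+1} = y_n + z·[4/5·y_n + 1/5·y_{n+1}] ⇒ (1 − 1/5z)y_{n+1} = (1 + 4/5z)y_n
  ⇒ R(z) = (1 + 4/5z)/(1 − 1/5z).

Find x<0 with |R(x)|<1.
x=-1.11: |R|=0.0917
R=−1: 1+4/5x = −1+1/5x ⇒ -3/5x=2 ⇒ x=2/(-3/5)=-3.3333
Confirm numerically:
  x=-2.889: |R|=0.83103 <1
  x=-2.847: |R|=0.81407 <1
  x=-1.869: |R|=0.36046 <1
  x=-3.776: |R|=1.15132 >1
  x=-3.615: |R|=1.09808 >1
  x=-3.462: |R|=1.04562 >1
So |R|<1 on (-3.3333, 0).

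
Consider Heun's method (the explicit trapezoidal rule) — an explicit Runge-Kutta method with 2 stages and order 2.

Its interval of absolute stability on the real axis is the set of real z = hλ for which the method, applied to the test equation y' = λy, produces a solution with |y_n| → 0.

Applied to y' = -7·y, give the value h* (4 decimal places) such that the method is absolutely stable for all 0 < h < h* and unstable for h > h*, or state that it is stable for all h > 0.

(-2.0000,0); λ=-7 ⇒ h* = 0.2857.

Set f=λy, z=hλ:
  order 2, 2-stage ⇒ R(z)=1+z+z^2/2
  (e.g. R(-0.66)=0.55780, |R|=0.55780)

Solve |R(x)|<1 on ℝ⁻.
x=-0.66: |R|=0.5578
|R(-2.1)|=1.1050 |R(-0.73)|=0.5364 |R(-0.64)|=0.5648
Bisect:
  x_lo=-2.3814 |R|=1.4541  x_hi=-0.0825 |R|=0.9209
  mid=-1.23193 |R|=0.52690 →hi
  mid=-1.80666 |R|=0.82535 →hi
  mid=-2.09403 |R|=1.09845 →lo
  mid=-1.95034 |R|=0.95158 →hi
  mid=-2.02218 |R|=1.02243 →lo
  mid=-1.98626 |R|=0.98636 →hi
  mid=-2.00422 |R|=1.00423 →lo
  mid=-1.99524 |R|=0.99526 →hi
  mid=-1.99973 |R|=0.99973 →hi
  ...
  [-2.00001,-1.99987] ⇒ x*=-2.0000
Stable set (-2.0000, 0).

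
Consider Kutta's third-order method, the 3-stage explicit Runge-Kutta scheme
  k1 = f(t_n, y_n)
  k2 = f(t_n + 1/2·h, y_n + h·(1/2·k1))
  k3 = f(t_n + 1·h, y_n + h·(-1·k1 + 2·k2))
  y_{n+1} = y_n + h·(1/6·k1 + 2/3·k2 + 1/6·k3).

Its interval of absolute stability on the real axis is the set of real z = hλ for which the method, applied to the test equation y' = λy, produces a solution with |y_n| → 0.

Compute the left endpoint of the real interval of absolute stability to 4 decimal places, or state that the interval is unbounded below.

z* = -2.5127.

On y'=λy, z=hλ:
  order 3, 3-stage ⇒ R(z)=1+z+z^2/2+z^3/6
  (e.g. R(-1.26)=0.20040, |R|=0.20040)

Need |R(x)|<1, x<0.
x=-1.26: |R|=0.2004
|R(-2.16)|=0.5068 |R(-1.71)|=0.0813 |R(-1.23)|=0.2163
Bisect:
  x_lo=-3.1754 |R|=2.4700  x_hi=-0.0821 |R|=0.9212
  mid=-1.62871 |R|=0.02244 →hi
  mid=-2.40203 |R|=0.82701 →hi
  mid=-2.78870 |R|=1.51482 →lo
  mid=-2.59536 |R|=1.14110 →lo
  mid=-2.49870 |R|=0.97705 →hi
  mid=-2.54703 |R|=1.05727 →lo
  mid=-2.52287 |R|=1.01672 →lo
  mid=-2.51078 |R|=0.99678 →hi
  ...
  [-2.51286,-2.51267] ⇒ x*=-2.5127
Interval (-2.5127, 0).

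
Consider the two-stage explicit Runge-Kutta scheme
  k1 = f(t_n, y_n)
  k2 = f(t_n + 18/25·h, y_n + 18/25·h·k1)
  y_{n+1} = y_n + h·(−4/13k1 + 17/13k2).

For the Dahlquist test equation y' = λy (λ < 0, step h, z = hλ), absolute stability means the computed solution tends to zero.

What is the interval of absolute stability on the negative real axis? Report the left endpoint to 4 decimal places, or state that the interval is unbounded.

z∈(-1.0621,0).

Set f=λy, z=hλ:
  k1=λy_n ⇒ h·k1=z·y_n;  k2=λ(1+18/25z)y_n ⇒ h·k2=z(1+18/25z)y_n
  y_{n+1}/y_n = 1 − 4/13z + 17/13z(1+18/25z) = 1 + z + 306/325z²
  ⇒ R(z) = 1 + z + 306/325z².

Find x<0 with |R(x)|<1.
x=-0.33: |R|=0.7725
R=1: x+306/325x²=0 ⇒ x=−325/306=-1.0621; min R=1−1/(4·306/325)=0.7345>−1
Confirm numerically:
  x=-0.993: |R|=0.93540 <1
  x=-0.992: |R|=0.93453 <1
  x=-0.732: |R|=0.77250 <1
  x=-0.551: |R|=0.73485 <1
  x=-1.298: |R|=1.28831 >1
  x=-1.203: |R|=1.15960 >1
So |R|<1 on (-1.0621, 0).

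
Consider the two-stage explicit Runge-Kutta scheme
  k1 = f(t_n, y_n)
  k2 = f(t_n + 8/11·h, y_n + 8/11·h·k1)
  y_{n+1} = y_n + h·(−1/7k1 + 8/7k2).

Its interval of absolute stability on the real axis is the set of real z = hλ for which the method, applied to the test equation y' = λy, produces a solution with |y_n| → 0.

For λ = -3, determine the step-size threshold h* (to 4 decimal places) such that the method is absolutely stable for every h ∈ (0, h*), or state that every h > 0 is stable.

(-1.2031,0); λ=-3 ⇒ h* = (77/64)/3 = 0.4010.

Set f=λy, z=hλ:
  k1=λy_n ⇒ h·k1=z·y_n;  k2=λ(1+8/11z)y_n ⇒ h·k2=z(1+8/11z)y_n
  y_{n+1}/y_n = 1 − 1/7z + 8/7z(1+8/11z) = 1 + z + 64/77z²
  ⇒ R(z) = 1 + z + 64/77z².

Find x<0 with |R(x)|<1.
x=-1.39: |R|=1.2159
R=1: x+64/77x²=0 ⇒ x=−77/64=-1.2031; min R=1−1/(4·64/77)=0.6992>−1
Confirm numerically:
  x=-0.880: |R|=0.76366 <1
  x=-0.877: |R|=0.76228 <1
  x=-0.557: |R|=0.70087 <1
  x=-1.709: |R|=1.71858 >1
  x=-1.604: |R|=1.53444 >1
Stable set (-1.2031, 0).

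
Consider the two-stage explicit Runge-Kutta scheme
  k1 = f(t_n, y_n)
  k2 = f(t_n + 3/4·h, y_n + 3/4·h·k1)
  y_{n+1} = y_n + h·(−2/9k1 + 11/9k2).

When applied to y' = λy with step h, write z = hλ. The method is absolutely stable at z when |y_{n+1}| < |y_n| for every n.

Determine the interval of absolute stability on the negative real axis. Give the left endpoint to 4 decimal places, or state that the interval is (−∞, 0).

(-1.0909, 0).

With y'=λy (z=hλ):
  k1=λy_n ⇒ h·k1=z·y_n;  k2=λ(1+3/4z)y_n ⇒ h·k2=z(1+3/4z)y_n
  y_{n+1}/y_n = 1 − 2/9z + 11/9z(1+3/4z) = 1 + z + 11/12z²
  Hence R(z) = 1 + z + 11/12z².

Solve |R(x)|<1 on ℝ⁻.
x=-0.41: |R|=0.7441
R=1: x+11/12x²=0 ⇒ x=−12/11=-1.0909; min R=1−1/(4·11/12)=0.7273>−1
Confirm numerically:
  x=-0.909: |R|=0.84842 <1
  x=-0.904: |R|=0.84511 <1
  x=-0.598: |R|=0.72980 <1
  x=-1.576: |R|=1.70079 >1
  x=-1.115: |R|=1.02462 >1
Stable set (-1.0909, 0).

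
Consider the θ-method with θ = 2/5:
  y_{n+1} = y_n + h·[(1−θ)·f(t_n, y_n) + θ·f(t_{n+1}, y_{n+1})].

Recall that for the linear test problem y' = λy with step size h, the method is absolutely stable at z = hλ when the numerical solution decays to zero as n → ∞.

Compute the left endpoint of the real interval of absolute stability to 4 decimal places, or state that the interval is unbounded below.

Set f=λy, z=hλ:
  y_{n+1} = y_n + z·[3/5·y_n + 2/5·y_{n+1}] ⇒ (1 − 2/5z)y_{n+1} = (1 + 3/5z)y_n
  Hence R(z) = (1 + 3/5z)/(1 − 2/5z).

Find x<0 with |R(x)|<1.
x=-0.64: |R|=0.4904
R=−1: 1+3/5x = −1+2/5x ⇒ -1/5x=2 ⇒ x=2/(-1/5)=-10.0000
Confirm numerically:
  x=-8.189: |R|=0.91529 <1
  x=-7.788: |R|=0.89250 <1
  x=-6.635: |R|=0.81582 <1
  x=-10.324: |R|=1.01263 >1
  x=-10.277: |R|=1.01084 >1
  x=-10.215: |R|=1.00845 >1
So |R|<1 on (-10.0000, 0).

z* = -10.0000.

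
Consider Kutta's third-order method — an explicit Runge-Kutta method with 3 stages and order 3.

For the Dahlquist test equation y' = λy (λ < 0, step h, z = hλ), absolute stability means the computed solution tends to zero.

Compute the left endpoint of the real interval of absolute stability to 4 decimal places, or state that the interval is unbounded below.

On y'=λy, z=hλ:
  order 3, 3-stage ⇒ R(z)=1+z+z^2/2+z^3/6
  (e.g. R(-1.23)=0.21631, |R|=0.21631)

Boundary: |R(x)|=1, x<0.
x=-1.23: |R|=0.2163
|R(-2.81)|=1.5600 |R(-2.25)|=0.6172 |R(-1.18)|=0.2424
Bisect:
  x_lo=-2.8890 |R|=1.7347  x_hi=-0.3384 |R|=0.7124
  mid=-1.61374 |R|=0.01207 →hi
  mid=-2.25139 |R|=0.61897 →hi
  mid=-2.57022 |R|=1.09702 →lo
  mid=-2.41080 |R|=0.84007 →hi
  mid=-2.49051 |R|=0.96381 →hi
  mid=-2.53036 |R|=1.02920 →lo
  mid=-2.51044 |R|=0.99621 →hi
  mid=-2.52040 |R|=1.01263 →lo
  mid=-2.51542 |R|=1.00440 →lo
  mid=-2.51293 |R|=1.00030 →lo
  ...
  [-2.51277,-2.51262] ⇒ x*=-2.5127
Stable set (-2.5127, 0).

left endpoint -2.5127.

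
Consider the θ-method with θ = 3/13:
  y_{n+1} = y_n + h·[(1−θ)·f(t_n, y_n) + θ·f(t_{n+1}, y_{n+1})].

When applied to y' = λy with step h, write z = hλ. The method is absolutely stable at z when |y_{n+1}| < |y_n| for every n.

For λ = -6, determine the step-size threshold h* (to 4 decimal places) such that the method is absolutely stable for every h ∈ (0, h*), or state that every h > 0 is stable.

(-3.7143,0); λ=-6 ⇒ h* = (26/7)/6 = 0.6190.

Set f=λy, z=hλ:
  y_{n+1} = y_n + z·[10/13·y_n + 3/13·y_{n+1}] ⇒ (1 − 3/13z)y_{n+1} = (1 + 10/13z)y_n
  ⇒ R(z) = (1 + 10/13z)/(1 − 3/13z).

Solve |R(x)|<1 on ℝ⁻.
x=-0.71: |R|=0.3900
R=−1: 1+10/13x = −1+3/13x ⇒ -7/13x=2 ⇒ x=2/(-7/13)=-3.7143
Confirm numerically:
  x=-3.622: |R|=0.97293 <1
  x=-3.133: |R|=0.81834 <1
  x=-2.319: |R|=0.51060 <1
  x=-4.215: |R|=1.13667 >1
  x=-3.840: |R|=1.03589 >1
So |R|<1 on (-3.7143, 0).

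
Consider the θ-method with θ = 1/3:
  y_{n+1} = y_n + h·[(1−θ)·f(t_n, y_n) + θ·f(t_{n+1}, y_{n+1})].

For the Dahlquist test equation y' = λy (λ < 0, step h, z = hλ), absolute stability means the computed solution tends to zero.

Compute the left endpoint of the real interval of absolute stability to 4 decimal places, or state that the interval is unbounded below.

Set f=λy, z=hλ:
  y_{n+1} = y_n + z·[2/3·y_n + 1/3·y_{n+1}] ⇒ (1 − 1/3z)y_{n+1} = (1 + 2/3z)y_n
  R(z) = (1 + 2/3z)/(1 − 1/3z).

Find x<0 with |R(x)|<1.
x=-1.76: |R|=0.1092
R=−1: 1+2/3x = −1+1/3x ⇒ -1/3x=2 ⇒ x=2/(-1/3)=-6.0000
Confirm numerically:
  x=-5.956: |R|=0.99509 <1
  x=-5.262: |R|=0.91068 <1
  x=-2.741: |R|=0.43233 <1
  x=-6.412: |R|=1.04377 >1
  x=-6.097: |R|=1.01066 >1
Interval (-6.0000, 0).

left endpoint -6.0000.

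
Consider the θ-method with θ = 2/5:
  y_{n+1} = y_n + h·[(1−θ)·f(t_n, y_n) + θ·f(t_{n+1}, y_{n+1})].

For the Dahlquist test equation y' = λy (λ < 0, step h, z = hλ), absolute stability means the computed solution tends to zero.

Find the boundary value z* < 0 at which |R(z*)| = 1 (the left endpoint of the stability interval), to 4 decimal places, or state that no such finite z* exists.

With y'=λy (z=hλ):
  y_{n+1} = y_n + z·[3/5·y_n + 2/5·y_{n+1}] ⇒ (1 − 2/5z)y_{n+1} = (1 + 3/5z)y_n
  Hence R(z) = (1 + 3/5z)/(1 − 2/5z).

Solve |R(x)|<1 on ℝ⁻.
x=-1.55: |R|=0.0432
R=−1: 1+3/5x = −1+2/5x ⇒ -1/5x=2 ⇒ x=2/(-1/5)=-10.0000
Confirm numerically:
  x=-8.006: |R|=0.90510 <1
  x=-7.116: |R|=0.85004 <1
  x=-4.259: |R|=0.57531 <1
  x=-4.040: |R|=0.54434 <1
  x=-10.162: |R|=1.00640 >1
  x=-10.146: |R|=1.00577 >1
  x=-10.038: |R|=1.00152 >1
Stable set (-10.0000, 0).

z* = -10.0000.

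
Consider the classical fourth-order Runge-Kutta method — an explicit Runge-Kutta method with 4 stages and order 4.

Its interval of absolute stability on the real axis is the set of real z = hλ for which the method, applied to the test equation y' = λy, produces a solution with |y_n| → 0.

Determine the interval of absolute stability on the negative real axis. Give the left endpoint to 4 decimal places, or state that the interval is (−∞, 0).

Test eqn y'=λy, z=hλ:
  order 4, 4-stage ⇒ R(z)=1+z+z^2/2+z^3/6+z^4/24
  (e.g. R(-0.43)=0.65062, |R|=0.65062)

Need |R(x)|<1, x<0.
x=-0.43: |R|=0.6506
|R(-2.1)|=0.3718 |R(-2.03)|=0.3438 |R(-0.82)|=0.4431
Bisect:
  x_lo=-3.2175 |R|=1.8727  x_hi=-0.0782 |R|=0.9248
  mid=-1.64783 |R|=0.27132 →hi
  mid=-2.43267 |R|=0.58612 →hi
  mid=-2.82509 |R|=1.06168 →lo
  mid=-2.62888 |R|=0.78868 →hi
  mid=-2.72699 |R|=0.91560 →hi
  mid=-2.77604 |R|=0.98614 →hi
  mid=-2.80057 |R|=1.02327 →lo
  mid=-2.78830 |R|=1.00455 →lo
  mid=-2.78217 |R|=0.99531 →hi
  ...
  [-2.78543,-2.78524] ⇒ x*=-2.7853
Interval (-2.7853, 0).

(-2.7853, 0).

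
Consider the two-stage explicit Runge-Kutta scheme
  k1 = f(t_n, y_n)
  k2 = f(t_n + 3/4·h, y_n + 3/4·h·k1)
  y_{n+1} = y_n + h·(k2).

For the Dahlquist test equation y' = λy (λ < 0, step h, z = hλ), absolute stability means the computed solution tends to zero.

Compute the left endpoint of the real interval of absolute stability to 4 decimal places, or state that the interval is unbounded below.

Test eqn y'=λy, z=hλ:
  k1=λy_n ⇒ h·k1=z·y_n;  k2=λ(1+3/4z)y_n ⇒ h·k2=z(1+3/4z)y_n
  y_{n+1}/y_n = 1 + z(1+3/4z) = 1 + z + 3/4z²
  ⇒ R(z) = 1 + z + 3/4z².

Solve |R(x)|<1 on ℝ⁻.
x=-0.41: |R|=0.7161
R=1: x+3/4x²=0 ⇒ x=−4/3=-1.3333; min R=1−1/(4·3/4)=0.6667>−1
Confirm numerically:
  x=-0.774: |R|=0.67531 <1
  x=-0.731: |R|=0.66977 <1
  x=-0.721: |R|=0.66888 <1
  x=-1.760: |R|=1.56320 >1
  x=-1.662: |R|=1.40968 >1
So |R|<1 on (-1.3333, 0).

z* = -1.3333.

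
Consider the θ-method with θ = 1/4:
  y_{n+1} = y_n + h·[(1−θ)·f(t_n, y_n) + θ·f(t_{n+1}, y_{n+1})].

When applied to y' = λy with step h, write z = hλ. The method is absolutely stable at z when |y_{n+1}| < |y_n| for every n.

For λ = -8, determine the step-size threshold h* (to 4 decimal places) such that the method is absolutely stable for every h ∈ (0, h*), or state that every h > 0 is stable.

Test eqn y'=λy, z=hλ:
  y_{n+1} = y_n + z·[3/4·y_n + 1/4·y_{n+1}] ⇒ (1 − 1/4z)y_{n+1} = (1 + 3/4z)y_n
  Hence R(z) = (1 + 3/4z)/(1 − 1/4z).

Need |R(x)|<1, x<0.
x=-0.99: |R|=0.2064
R=−1: 1+3/4x = −1+1/4x ⇒ -1/2x=2 ⇒ x=2/(-1/2)=-4.0000
Confirm numerically:
  x=-3.041: |R|=0.72760 <1
  x=-2.791: |R|=0.64394 <1
  x=-2.708: |R|=0.61479 <1
  x=-2.434: |R|=0.51321 <1
  x=-4.577: |R|=1.13455 >1
  x=-4.109: |R|=1.02688 >1
  x=-4.058: |R|=1.01440 >1
So |R|<1 on (-4.0000, 0).

(-4.0000,0); λ=-8 ⇒ h* = (4)/8 = 0.5000.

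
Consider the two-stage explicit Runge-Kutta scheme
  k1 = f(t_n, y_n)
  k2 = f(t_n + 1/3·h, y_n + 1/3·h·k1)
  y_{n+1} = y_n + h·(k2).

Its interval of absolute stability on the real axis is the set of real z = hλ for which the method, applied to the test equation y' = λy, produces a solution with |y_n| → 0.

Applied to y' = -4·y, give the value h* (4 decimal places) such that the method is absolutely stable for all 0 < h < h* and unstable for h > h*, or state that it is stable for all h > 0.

(-3.0000,0); λ=-4 ⇒ h* = (3)/4 = 0.7500.

On y'=λy, z=hλ:
  k1=λy_n ⇒ h·k1=z·y_n;  k2=λ(1+1/3z)y_n ⇒ h·k2=z(1+1/3z)y_n
  y_{n+1}/y_n = 1 + z(1+1/3z) = 1 + z + 1/3z²
  R(z) = 1 + z + 1/3z².

Find x<0 with |R(x)|<1.
x=-0.44: |R|=0.6245
R=1: x+1/3x²=0 ⇒ x=−3=-3.0000; min R=1−1/(4·1/3)=0.2500>−1
Confirm numerically:
  x=-2.727: |R|=0.75184 <1
  x=-2.414: |R|=0.52847 <1
  x=-2.105: |R|=0.37201 <1
  x=-1.396: |R|=0.25361 <1
  x=-3.446: |R|=1.51231 >1
  x=-3.393: |R|=1.44448 >1
  x=-3.271: |R|=1.29548 >1
Stable set (-3.0000, 0).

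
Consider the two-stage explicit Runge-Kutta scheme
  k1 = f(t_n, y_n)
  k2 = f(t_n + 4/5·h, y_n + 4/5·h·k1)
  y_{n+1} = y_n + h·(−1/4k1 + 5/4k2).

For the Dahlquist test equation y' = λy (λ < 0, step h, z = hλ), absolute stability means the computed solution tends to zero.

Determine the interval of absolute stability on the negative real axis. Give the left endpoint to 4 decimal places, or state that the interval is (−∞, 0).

With y'=λy (z=hλ):
  k1=λy_n ⇒ h·k1=z·y_n;  k2=λ(1+4/5z)y_n ⇒ h·k2=z(1+4/5z)y_n
  y_{n+1}/y_n = 1 − 1/4z + 5/4z(1+4/5z) = 1 + z + z²
  Hence R(z) = 1 + z + z².

Boundary: |R(x)|=1, x<0.
x=-0.93: |R|=0.9349
R=1: x+1x²=0 ⇒ x=−1=-1.0000; min R=1−1/(4·1)=0.7500>−1
Confirm numerically:
  x=-0.953: |R|=0.95521 <1
  x=-0.880: |R|=0.89440 <1
  x=-0.413: |R|=0.75757 <1
  x=-1.519: |R|=1.78836 >1
  x=-1.511: |R|=1.77212 >1
  x=-1.317: |R|=1.41749 >1
Interval (-1.0000, 0).

(-1.0000, 0).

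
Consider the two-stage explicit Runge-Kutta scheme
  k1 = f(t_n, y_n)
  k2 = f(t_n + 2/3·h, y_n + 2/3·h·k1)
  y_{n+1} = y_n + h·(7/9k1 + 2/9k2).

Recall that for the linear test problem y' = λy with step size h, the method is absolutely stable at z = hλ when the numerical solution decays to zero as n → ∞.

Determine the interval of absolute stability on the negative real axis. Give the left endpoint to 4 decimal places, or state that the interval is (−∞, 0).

Test eqn y'=λy, z=hλ:
  k1=λy_n ⇒ h·k1=z·y_n;  k2=λ(1+2/3z)y_n ⇒ h·k2=z(1+2/3z)y_n
  y_{n+1}/y_n = 1 + 7/9z + 2/9z(1+2/3z) = 1 + z + 4/27z²
  R(z) = 1 + z + 4/27z².

Need |R(x)|<1, x<0.
x=-1.15: |R|=0.0459
R=1: x+4/27x²=0 ⇒ x=−27/4=-6.7500; min R=1−1/(4·4/27)=-0.6875>−1
Confirm numerically:
  x=-5.218: |R|=0.18429 <1
  x=-5.184: |R|=0.20269 <1
  x=-4.496: |R|=0.50133 <1
  x=-4.021: |R|=0.62568 <1
  x=-7.347: |R|=1.64980 >1
  x=-6.960: |R|=1.21653 >1
So |R|<1 on (-6.7500, 0).

z∈(-6.7500,0).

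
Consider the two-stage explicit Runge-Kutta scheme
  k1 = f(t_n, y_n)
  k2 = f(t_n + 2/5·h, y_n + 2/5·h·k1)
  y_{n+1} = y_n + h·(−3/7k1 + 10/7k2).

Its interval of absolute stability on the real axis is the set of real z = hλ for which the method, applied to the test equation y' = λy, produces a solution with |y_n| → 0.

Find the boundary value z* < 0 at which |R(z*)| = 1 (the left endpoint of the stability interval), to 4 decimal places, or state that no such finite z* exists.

With y'=λy (z=hλ):
  k1=λy_n ⇒ h·k1=z·y_n;  k2=λ(1+2/5z)y_n ⇒ h·k2=z(1+2/5z)y_n
  y_{n+1}/y_n = 1 − 3/7z + 10/7z(1+2/5z) = 1 + z + 4/7z²
  R(z) = 1 + z + 4/7z².

Solve |R(x)|<1 on ℝ⁻.
x=-1.54: |R|=0.8152
R=1: x+4/7x²=0 ⇒ x=−7/4=-1.7500; min R=1−1/(4·4/7)=0.5625>−1
Confirm numerically:
  x=-1.220: |R|=0.63051 <1
  x=-1.044: |R|=0.57882 <1
  x=-1.029: |R|=0.57605 <1
  x=-2.319: |R|=1.75401 >1
  x=-2.187: |R|=1.54613 >1
So |R|<1 on (-1.7500, 0).

z* = -1.7500.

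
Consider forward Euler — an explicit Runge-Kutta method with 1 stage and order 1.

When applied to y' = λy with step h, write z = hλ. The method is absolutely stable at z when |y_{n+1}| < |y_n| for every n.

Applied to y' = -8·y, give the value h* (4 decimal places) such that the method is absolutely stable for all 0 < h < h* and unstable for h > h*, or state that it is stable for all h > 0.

(-2.0000,0); λ=-8 ⇒ h* = 0.2500.

On y'=λy, z=hλ:
  order 1, 1-stage ⇒ R(z)=1+z
  (e.g. R(-1.54)=-0.54000, |R|=0.54000)

Solve |R(x)|<1 on ℝ⁻.
x=-1.54: |R|=0.5400
|R(-1.22)|=0.2200 |R(-1.17)|=0.1700 |R(-1.07)|=0.0700
Bisect:
  x_lo=-2.6649 |R|=1.6649  x_hi=-0.2553 |R|=0.7447
  mid=-1.46011 |R|=0.46011 →hi
  mid=-2.06251 |R|=1.06251 →lo
  mid=-1.76131 |R|=0.76131 →hi
  mid=-1.91191 |R|=0.91191 →hi
  mid=-1.98721 |R|=0.98721 →hi
  mid=-2.02486 |R|=1.02486 →lo
  mid=-2.00603 |R|=1.00603 →lo
  mid=-1.99662 |R|=0.99662 →hi
  mid=-2.00133 |R|=1.00133 →lo
  ...
  [-2.00000,-1.99985] ⇒ x*=-2.0000
Interval (-2.0000, 0).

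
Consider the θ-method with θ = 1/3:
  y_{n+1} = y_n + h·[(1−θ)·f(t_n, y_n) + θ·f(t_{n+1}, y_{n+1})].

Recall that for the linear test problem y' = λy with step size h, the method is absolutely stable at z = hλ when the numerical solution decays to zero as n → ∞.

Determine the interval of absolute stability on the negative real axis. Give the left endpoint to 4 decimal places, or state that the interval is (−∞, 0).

z∈(-6.0000,0).

On y'=λy, z=hλ:
  y_{n+1} = y_n + z·[2/3·y_n + 1/3·y_{n+1}] ⇒ (1 − 1/3z)y_{n+1} = (1 + 2/3z)y_n
  so R(z) = (1 + 2/3z)/(1 − 1/3z).

Need |R(x)|<1, x<0.
x=-1.51: |R|=0.0044
R=−1: 1+2/3x = −1+1/3x ⇒ -1/3x=2 ⇒ x=2/(-1/3)=-6.0000
Confirm numerically:
  x=-5.980: |R|=0.99777 <1
  x=-4.943: |R|=0.86693 <1
  x=-4.841: |R|=0.85219 <1
  x=-4.547: |R|=0.80747 <1
  x=-6.489: |R|=1.05153 >1
  x=-6.372: |R|=1.03969 >1
  x=-6.076: |R|=1.00837 >1
Stable set (-6.0000, 0).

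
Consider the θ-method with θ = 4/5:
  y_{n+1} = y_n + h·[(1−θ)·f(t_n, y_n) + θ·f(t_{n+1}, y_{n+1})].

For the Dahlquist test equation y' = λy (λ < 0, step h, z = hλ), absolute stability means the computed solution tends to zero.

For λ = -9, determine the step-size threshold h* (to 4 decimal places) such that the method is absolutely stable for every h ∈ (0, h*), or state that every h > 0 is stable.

interval (−∞, 0). Any h>0 works for λ=-9.

Test eqn y'=λy, z=hλ:
  y_{n+1} = y_n + z·[1/5·y_n + 4/5·y_{n+1}] ⇒ (1 − 4/5z)y_{n+1} = (1 + 1/5z)y_n
  R(z) = (1 + 1/5z)/(1 − 4/5z).

Solve |R(x)|<1 on ℝ⁻.
x=-1.7: |R|=0.2797
x=-2: |R|=0.2308
x=-10: |R|=0.1111
x=-100: |R|=0.2346
θ=4/5≥1/2 ⇒ |1+1/5x|<|1−4/5x| ∀x<0 ⇒ interval (−∞,0).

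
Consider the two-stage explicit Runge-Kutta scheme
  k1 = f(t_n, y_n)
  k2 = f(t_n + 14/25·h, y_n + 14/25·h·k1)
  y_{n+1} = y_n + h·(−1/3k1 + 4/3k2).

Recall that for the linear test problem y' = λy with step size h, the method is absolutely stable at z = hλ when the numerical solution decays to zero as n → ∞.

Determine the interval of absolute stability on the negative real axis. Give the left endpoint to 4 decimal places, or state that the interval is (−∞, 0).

With y'=λy (z=hλ):
  k1=λy_n ⇒ h·k1=z·y_n;  k2=λ(1+14/25z)y_n ⇒ h·k2=z(1+14/25z)y_n
  y_{n+1}/y_n = 1 − 1/3z + 4/3z(1+14/25z) = 1 + z + 56/75z²
  R(z) = 1 + z + 56/75z².

Boundary: |R(x)|=1, x<0.
x=-1.39: |R|=1.0526
R=1: x+56/75x²=0 ⇒ x=−75/56=-1.3393; min R=1−1/(4·56/75)=0.6652>−1
Confirm numerically:
  x=-1.270: |R|=0.93430 <1
  x=-1.085: |R|=0.79399 <1
  x=-0.934: |R|=0.71736 <1
  x=-0.869: |R|=0.69485 <1
  x=-1.930: |R|=1.85126 >1
  x=-1.430: |R|=1.09686 >1
So |R|<1 on (-1.3393, 0).

(-1.3393, 0).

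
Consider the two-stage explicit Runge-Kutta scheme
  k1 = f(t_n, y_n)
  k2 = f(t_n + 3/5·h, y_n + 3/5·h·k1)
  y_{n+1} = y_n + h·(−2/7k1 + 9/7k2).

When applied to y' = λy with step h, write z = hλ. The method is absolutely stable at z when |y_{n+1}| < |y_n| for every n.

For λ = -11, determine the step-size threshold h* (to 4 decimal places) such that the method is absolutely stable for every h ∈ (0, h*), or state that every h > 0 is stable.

Test eqn y'=λy, z=hλ:
  k1=λy_n ⇒ h·k1=z·y_n;  k2=λ(1+3/5z)y_n ⇒ h·k2=z(1+3/5z)y_n
  y_{n+1}/y_n = 1 − 2/7z + 9/7z(1+3/5z) = 1 + z + 27/35z²
  R(z) = 1 + z + 27/35z².

Find x<0 with |R(x)|<1.
x=-0.7: |R|=0.6780
R=1: x+27/35x²=0 ⇒ x=−35/27=-1.2963; min R=1−1/(4·27/35)=0.6759>−1
Confirm numerically:
  x=-1.218: |R|=0.92643 <1
  x=-0.899: |R|=0.72447 <1
  x=-0.736: |R|=0.68188 <1
  x=-0.587: |R|=0.67881 <1
  x=-1.628: |R|=1.41658 >1
  x=-1.342: |R|=1.04732 >1
So |R|<1 on (-1.2963, 0).

(-1.2963,0); λ=-11 ⇒ h* = (35/27)/11 = 0.1178.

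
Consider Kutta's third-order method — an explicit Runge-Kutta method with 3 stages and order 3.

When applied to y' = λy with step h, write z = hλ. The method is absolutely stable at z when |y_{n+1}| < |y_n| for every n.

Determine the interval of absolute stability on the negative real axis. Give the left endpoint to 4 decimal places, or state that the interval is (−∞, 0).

Test eqn y'=λy, z=hλ:
  order 3, 3-stage ⇒ R(z)=1+z+z^2/2+z^3/6
  (e.g. R(-0.69)=0.49330, |R|=0.49330)

Solve |R(x)|<1 on ℝ⁻.
x=-0.69: |R|=0.4933
|R(-2.67)|=1.2779 |R(-1.53)|=0.0435 |R(-0.51)|=0.5979
Bisect:
  x_lo=-3.4065 |R|=3.1928  x_hi=-0.2257 |R|=0.7979
  mid=-1.81611 |R|=0.16531 →hi
  mid=-2.61132 |R|=1.16958 →lo
  mid=-2.21371 |R|=0.57151 →hi
  mid=-2.41252 |R|=0.84263 →hi
  mid=-2.51192 |R|=0.99864 →hi
  mid=-2.56162 |R|=1.08218 →lo
  mid=-2.53677 |R|=1.03993 →lo
  mid=-2.52434 |R|=1.01917 →lo
  ...
  [-2.51289,-2.51269] ⇒ x*=-2.5127
Stable set (-2.5127, 0).

(-2.5127, 0).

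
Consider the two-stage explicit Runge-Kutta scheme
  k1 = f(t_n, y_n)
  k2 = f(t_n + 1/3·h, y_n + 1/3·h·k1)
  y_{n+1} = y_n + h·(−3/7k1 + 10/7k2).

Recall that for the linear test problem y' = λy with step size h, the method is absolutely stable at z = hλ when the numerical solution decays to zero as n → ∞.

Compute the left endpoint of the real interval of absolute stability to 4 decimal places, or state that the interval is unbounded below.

z* = -2.1000.

Set f=λy, z=hλ:
  k1=λy_n ⇒ h·k1=z·y_n;  k2=λ(1+1/3z)y_n ⇒ h·k2=z(1+1/3z)y_n
  y_{n+1}/y_n = 1 − 3/7z + 10/7z(1+1/3z) = 1 + z + 10/21z²
  Hence R(z) = 1 + z + 10/21z².

Need |R(x)|<1, x<0.
x=-1.21: |R|=0.4872
R=1: x+10/21x²=0 ⇒ x=−21/10=-2.1000; min R=1−1/(4·10/21)=0.4750>−1
Confirm numerically:
  x=-2.034: |R|=0.93607 <1
  x=-1.933: |R|=0.84628 <1
  x=-1.587: |R|=0.61232 <1
  x=-0.998: |R|=0.47629 <1
  x=-2.624: |R|=1.65475 >1
  x=-2.413: |R|=1.35965 >1
  x=-2.272: |R|=1.18609 >1
Interval (-2.1000, 0).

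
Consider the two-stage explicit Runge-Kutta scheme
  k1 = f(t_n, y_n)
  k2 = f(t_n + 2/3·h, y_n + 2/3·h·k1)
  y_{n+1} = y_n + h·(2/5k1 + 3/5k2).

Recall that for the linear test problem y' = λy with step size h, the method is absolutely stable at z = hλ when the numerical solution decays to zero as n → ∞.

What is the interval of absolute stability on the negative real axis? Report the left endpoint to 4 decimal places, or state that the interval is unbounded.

With y'=λy (z=hλ):
  k1=λy_n ⇒ h·k1=z·y_n;  k2=λ(1+2/3z)y_n ⇒ h·k2=z(1+2/3z)y_n
  y_{n+1}/y_n = 1 + 2/5z + 3/5z(1+2/3z) = 1 + z + 2/5z²
  so R(z) = 1 + z + 2/5z².

Solve |R(x)|<1 on ℝ⁻.
x=-0.76: |R|=0.4710
R=1: x+2/5x²=0 ⇒ x=−5/2=-2.5000; min R=1−1/(4·2/5)=0.3750>−1
Confirm numerically:
  x=-2.212: |R|=0.74518 <1
  x=-1.247: |R|=0.37500 <1
  x=-1.065: |R|=0.38869 <1
  x=-2.932: |R|=1.50665 >1
  x=-2.554: |R|=1.05517 >1
Interval (-2.5000, 0).

z∈(-2.5000,0).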